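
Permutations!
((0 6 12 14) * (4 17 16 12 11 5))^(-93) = (0 16 5)(4 6 12)(11 14 17)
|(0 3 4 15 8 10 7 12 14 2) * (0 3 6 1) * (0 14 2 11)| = |(0 6 1 14 11)(2 3 4 15 8 10 7 12)| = 40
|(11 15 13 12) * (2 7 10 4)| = 4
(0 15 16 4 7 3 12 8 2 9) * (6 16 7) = (0 15 7 3 12 8 2 9)(4 6 16) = [15, 1, 9, 12, 6, 5, 16, 3, 2, 0, 10, 11, 8, 13, 14, 7, 4]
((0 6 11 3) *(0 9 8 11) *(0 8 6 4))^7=(0 4)(3 6 11 9 8)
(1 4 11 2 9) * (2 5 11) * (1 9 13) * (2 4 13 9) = [0, 13, 9, 3, 4, 11, 6, 7, 8, 2, 10, 5, 12, 1] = (1 13)(2 9)(5 11)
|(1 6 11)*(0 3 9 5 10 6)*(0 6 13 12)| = |(0 3 9 5 10 13 12)(1 6 11)| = 21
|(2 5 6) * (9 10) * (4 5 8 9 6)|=|(2 8 9 10 6)(4 5)|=10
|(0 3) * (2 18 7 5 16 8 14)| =14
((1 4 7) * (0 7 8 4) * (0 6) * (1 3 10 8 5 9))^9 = ((0 7 3 10 8 4 5 9 1 6))^9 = (0 6 1 9 5 4 8 10 3 7)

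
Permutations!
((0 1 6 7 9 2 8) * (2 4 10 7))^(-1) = (0 8 2 6 1)(4 9 7 10) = ((0 1 6 2 8)(4 10 7 9))^(-1)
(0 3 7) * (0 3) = (3 7) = [0, 1, 2, 7, 4, 5, 6, 3]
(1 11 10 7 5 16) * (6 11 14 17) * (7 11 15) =(1 14 17 6 15 7 5 16)(10 11) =[0, 14, 2, 3, 4, 16, 15, 5, 8, 9, 11, 10, 12, 13, 17, 7, 1, 6]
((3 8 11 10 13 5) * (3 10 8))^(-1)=((5 10 13)(8 11))^(-1)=(5 13 10)(8 11)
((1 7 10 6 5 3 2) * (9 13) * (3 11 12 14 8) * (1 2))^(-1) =(1 3 8 14 12 11 5 6 10 7)(9 13)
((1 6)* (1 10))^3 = (10)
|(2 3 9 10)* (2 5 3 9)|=|(2 9 10 5 3)|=5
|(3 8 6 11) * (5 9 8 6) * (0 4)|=6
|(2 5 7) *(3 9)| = 6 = |(2 5 7)(3 9)|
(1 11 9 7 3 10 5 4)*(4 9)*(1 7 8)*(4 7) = (1 11 7 3 10 5 9 8) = [0, 11, 2, 10, 4, 9, 6, 3, 1, 8, 5, 7]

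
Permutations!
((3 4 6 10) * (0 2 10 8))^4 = ((0 2 10 3 4 6 8))^4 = (0 4 2 6 10 8 3)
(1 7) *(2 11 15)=(1 7)(2 11 15)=[0, 7, 11, 3, 4, 5, 6, 1, 8, 9, 10, 15, 12, 13, 14, 2]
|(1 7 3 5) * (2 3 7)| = |(7)(1 2 3 5)| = 4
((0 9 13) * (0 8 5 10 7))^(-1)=(0 7 10 5 8 13 9)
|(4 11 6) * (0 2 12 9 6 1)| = |(0 2 12 9 6 4 11 1)| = 8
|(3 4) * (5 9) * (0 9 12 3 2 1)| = 8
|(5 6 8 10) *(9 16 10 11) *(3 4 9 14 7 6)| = 30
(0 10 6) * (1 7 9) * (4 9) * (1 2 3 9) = (0 10 6)(1 7 4)(2 3 9) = [10, 7, 3, 9, 1, 5, 0, 4, 8, 2, 6]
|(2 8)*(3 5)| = |(2 8)(3 5)| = 2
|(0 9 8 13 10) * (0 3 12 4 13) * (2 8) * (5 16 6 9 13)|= |(0 13 10 3 12 4 5 16 6 9 2 8)|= 12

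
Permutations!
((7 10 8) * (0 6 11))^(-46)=((0 6 11)(7 10 8))^(-46)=(0 11 6)(7 8 10)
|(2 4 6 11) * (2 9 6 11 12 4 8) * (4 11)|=|(2 8)(6 12 11 9)|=4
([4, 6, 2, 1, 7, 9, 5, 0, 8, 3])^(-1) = (0 7 4)(1 3 9 5 6)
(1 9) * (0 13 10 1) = (0 13 10 1 9) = [13, 9, 2, 3, 4, 5, 6, 7, 8, 0, 1, 11, 12, 10]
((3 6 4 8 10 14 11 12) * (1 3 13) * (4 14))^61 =(1 12 14 3 13 11 6)(4 8 10)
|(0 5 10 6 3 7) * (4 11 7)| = |(0 5 10 6 3 4 11 7)| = 8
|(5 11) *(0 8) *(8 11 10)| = 5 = |(0 11 5 10 8)|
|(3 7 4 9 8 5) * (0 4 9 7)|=|(0 4 7 9 8 5 3)|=7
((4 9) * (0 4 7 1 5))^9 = ((0 4 9 7 1 5))^9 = (0 7)(1 4)(5 9)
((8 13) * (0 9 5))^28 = (13)(0 9 5)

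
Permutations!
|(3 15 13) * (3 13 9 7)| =4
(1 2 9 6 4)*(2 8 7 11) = (1 8 7 11 2 9 6 4) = [0, 8, 9, 3, 1, 5, 4, 11, 7, 6, 10, 2]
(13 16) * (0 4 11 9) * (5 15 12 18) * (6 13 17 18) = [4, 1, 2, 3, 11, 15, 13, 7, 8, 0, 10, 9, 6, 16, 14, 12, 17, 18, 5] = (0 4 11 9)(5 15 12 6 13 16 17 18)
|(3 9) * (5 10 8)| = |(3 9)(5 10 8)| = 6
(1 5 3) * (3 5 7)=(1 7 3)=[0, 7, 2, 1, 4, 5, 6, 3]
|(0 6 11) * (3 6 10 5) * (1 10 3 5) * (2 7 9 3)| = |(0 2 7 9 3 6 11)(1 10)| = 14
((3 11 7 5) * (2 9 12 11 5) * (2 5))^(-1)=(2 3 5 7 11 12 9)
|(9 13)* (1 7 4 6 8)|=10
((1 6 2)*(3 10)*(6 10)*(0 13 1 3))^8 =(13)(2 6 3)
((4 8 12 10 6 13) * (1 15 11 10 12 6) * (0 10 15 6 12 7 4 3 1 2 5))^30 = ((0 10 2 5)(1 6 13 3)(4 8 12 7)(11 15))^30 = (15)(0 2)(1 13)(3 6)(4 12)(5 10)(7 8)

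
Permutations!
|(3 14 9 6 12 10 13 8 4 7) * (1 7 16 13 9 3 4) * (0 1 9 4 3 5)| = 24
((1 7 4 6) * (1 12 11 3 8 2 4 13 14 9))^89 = (1 9 14 13 7)(2 3 12 4 8 11 6)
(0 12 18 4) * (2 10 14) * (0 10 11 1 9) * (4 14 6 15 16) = [12, 9, 11, 3, 10, 5, 15, 7, 8, 0, 6, 1, 18, 13, 2, 16, 4, 17, 14] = (0 12 18 14 2 11 1 9)(4 10 6 15 16)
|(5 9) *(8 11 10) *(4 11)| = |(4 11 10 8)(5 9)| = 4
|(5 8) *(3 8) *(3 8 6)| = 2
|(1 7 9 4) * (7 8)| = 5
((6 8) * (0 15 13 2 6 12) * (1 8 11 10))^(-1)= ((0 15 13 2 6 11 10 1 8 12))^(-1)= (0 12 8 1 10 11 6 2 13 15)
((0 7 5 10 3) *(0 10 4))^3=((0 7 5 4)(3 10))^3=(0 4 5 7)(3 10)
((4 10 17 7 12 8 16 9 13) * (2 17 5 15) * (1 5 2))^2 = (1 15 5)(2 7 8 9 4)(10 17 12 16 13)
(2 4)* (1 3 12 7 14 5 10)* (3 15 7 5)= [0, 15, 4, 12, 2, 10, 6, 14, 8, 9, 1, 11, 5, 13, 3, 7]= (1 15 7 14 3 12 5 10)(2 4)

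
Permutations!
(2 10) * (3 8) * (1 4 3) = (1 4 3 8)(2 10) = [0, 4, 10, 8, 3, 5, 6, 7, 1, 9, 2]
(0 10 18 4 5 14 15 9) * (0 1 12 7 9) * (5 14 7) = [10, 12, 2, 3, 14, 7, 6, 9, 8, 1, 18, 11, 5, 13, 15, 0, 16, 17, 4] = (0 10 18 4 14 15)(1 12 5 7 9)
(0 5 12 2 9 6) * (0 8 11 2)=(0 5 12)(2 9 6 8 11)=[5, 1, 9, 3, 4, 12, 8, 7, 11, 6, 10, 2, 0]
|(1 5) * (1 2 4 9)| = 5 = |(1 5 2 4 9)|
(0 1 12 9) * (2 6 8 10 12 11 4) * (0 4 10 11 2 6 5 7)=(0 1 2 5 7)(4 6 8 11 10 12 9)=[1, 2, 5, 3, 6, 7, 8, 0, 11, 4, 12, 10, 9]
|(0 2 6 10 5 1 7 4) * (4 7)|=|(0 2 6 10 5 1 4)|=7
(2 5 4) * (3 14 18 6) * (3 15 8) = [0, 1, 5, 14, 2, 4, 15, 7, 3, 9, 10, 11, 12, 13, 18, 8, 16, 17, 6] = (2 5 4)(3 14 18 6 15 8)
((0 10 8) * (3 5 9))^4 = ((0 10 8)(3 5 9))^4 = (0 10 8)(3 5 9)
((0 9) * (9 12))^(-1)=((0 12 9))^(-1)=(0 9 12)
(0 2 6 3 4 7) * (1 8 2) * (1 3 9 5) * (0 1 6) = (0 3 4 7 1 8 2)(5 6 9) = [3, 8, 0, 4, 7, 6, 9, 1, 2, 5]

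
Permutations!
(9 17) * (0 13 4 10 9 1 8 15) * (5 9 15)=[13, 8, 2, 3, 10, 9, 6, 7, 5, 17, 15, 11, 12, 4, 14, 0, 16, 1]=(0 13 4 10 15)(1 8 5 9 17)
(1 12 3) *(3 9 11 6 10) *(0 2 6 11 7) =[2, 12, 6, 1, 4, 5, 10, 0, 8, 7, 3, 11, 9] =(0 2 6 10 3 1 12 9 7)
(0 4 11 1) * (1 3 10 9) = (0 4 11 3 10 9 1) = [4, 0, 2, 10, 11, 5, 6, 7, 8, 1, 9, 3]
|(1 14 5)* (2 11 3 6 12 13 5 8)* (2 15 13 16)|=6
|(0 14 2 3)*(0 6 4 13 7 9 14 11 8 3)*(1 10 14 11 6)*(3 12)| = 14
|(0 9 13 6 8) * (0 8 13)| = 2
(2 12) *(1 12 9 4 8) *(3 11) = (1 12 2 9 4 8)(3 11) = [0, 12, 9, 11, 8, 5, 6, 7, 1, 4, 10, 3, 2]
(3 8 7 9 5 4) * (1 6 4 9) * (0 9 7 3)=[9, 6, 2, 8, 0, 7, 4, 1, 3, 5]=(0 9 5 7 1 6 4)(3 8)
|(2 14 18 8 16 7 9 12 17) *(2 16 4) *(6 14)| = 30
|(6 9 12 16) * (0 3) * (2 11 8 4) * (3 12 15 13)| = 8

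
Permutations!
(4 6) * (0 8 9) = (0 8 9)(4 6) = [8, 1, 2, 3, 6, 5, 4, 7, 9, 0]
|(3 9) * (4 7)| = |(3 9)(4 7)| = 2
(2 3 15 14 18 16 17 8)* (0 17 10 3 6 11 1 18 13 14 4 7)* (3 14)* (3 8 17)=(0 3 15 4 7)(1 18 16 10 14 13 8 2 6 11)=[3, 18, 6, 15, 7, 5, 11, 0, 2, 9, 14, 1, 12, 8, 13, 4, 10, 17, 16]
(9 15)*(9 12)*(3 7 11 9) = (3 7 11 9 15 12) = [0, 1, 2, 7, 4, 5, 6, 11, 8, 15, 10, 9, 3, 13, 14, 12]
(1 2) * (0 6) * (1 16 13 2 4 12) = (0 6)(1 4 12)(2 16 13) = [6, 4, 16, 3, 12, 5, 0, 7, 8, 9, 10, 11, 1, 2, 14, 15, 13]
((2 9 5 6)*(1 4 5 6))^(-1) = ((1 4 5)(2 9 6))^(-1) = (1 5 4)(2 6 9)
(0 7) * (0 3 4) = (0 7 3 4) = [7, 1, 2, 4, 0, 5, 6, 3]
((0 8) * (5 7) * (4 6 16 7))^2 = ((0 8)(4 6 16 7 5))^2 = (4 16 5 6 7)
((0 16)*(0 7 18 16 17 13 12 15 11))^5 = ((0 17 13 12 15 11)(7 18 16))^5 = (0 11 15 12 13 17)(7 16 18)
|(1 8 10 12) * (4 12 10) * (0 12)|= 5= |(0 12 1 8 4)|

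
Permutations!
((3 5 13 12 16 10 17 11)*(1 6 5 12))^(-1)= (1 13 5 6)(3 11 17 10 16 12)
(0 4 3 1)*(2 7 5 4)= (0 2 7 5 4 3 1)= [2, 0, 7, 1, 3, 4, 6, 5]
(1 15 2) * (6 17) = [0, 15, 1, 3, 4, 5, 17, 7, 8, 9, 10, 11, 12, 13, 14, 2, 16, 6] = (1 15 2)(6 17)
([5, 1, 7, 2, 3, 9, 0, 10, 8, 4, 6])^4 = [3, 1, 0, 6, 10, 2, 4, 5, 8, 7, 9]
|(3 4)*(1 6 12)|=|(1 6 12)(3 4)|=6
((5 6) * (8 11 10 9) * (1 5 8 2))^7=((1 5 6 8 11 10 9 2))^7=(1 2 9 10 11 8 6 5)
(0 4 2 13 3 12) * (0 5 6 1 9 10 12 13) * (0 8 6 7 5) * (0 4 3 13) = (13)(0 3)(1 9 10 12 4 2 8 6)(5 7) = [3, 9, 8, 0, 2, 7, 1, 5, 6, 10, 12, 11, 4, 13]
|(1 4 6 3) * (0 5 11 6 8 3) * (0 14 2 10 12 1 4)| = 9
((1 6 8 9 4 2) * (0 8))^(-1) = (0 6 1 2 4 9 8) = ((0 8 9 4 2 1 6))^(-1)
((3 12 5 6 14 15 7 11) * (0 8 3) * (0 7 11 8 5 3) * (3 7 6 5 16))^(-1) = ((0 16 3 12 7 8)(6 14 15 11))^(-1) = (0 8 7 12 3 16)(6 11 15 14)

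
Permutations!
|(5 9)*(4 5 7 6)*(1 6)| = 6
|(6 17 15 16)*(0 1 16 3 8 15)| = 15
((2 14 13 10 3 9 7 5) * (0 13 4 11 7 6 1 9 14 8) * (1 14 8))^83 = ((0 13 10 3 8)(1 9 6 14 4 11 7 5 2))^83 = (0 3 13 8 10)(1 6 4 7 2 9 14 11 5)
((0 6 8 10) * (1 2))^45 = (0 6 8 10)(1 2)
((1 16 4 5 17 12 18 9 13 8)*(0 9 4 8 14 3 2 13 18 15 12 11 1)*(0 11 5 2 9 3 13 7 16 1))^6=((0 3 9 18 4 2 7 16 8 11)(5 17)(12 15)(13 14))^6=(0 7 9 8 4)(2 3 16 18 11)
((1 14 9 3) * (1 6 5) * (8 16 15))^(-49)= (1 5 6 3 9 14)(8 15 16)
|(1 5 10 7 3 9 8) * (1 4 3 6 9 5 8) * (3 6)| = |(1 8 4 6 9)(3 5 10 7)| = 20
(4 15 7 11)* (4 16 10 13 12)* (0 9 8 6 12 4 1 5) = [9, 5, 2, 3, 15, 0, 12, 11, 6, 8, 13, 16, 1, 4, 14, 7, 10] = (0 9 8 6 12 1 5)(4 15 7 11 16 10 13)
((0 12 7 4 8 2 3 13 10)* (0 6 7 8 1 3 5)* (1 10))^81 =(13)(0 12 8 2 5)(4 10 6 7)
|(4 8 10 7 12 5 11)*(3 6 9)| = |(3 6 9)(4 8 10 7 12 5 11)| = 21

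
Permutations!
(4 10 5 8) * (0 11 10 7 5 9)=(0 11 10 9)(4 7 5 8)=[11, 1, 2, 3, 7, 8, 6, 5, 4, 0, 9, 10]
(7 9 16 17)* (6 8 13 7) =(6 8 13 7 9 16 17) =[0, 1, 2, 3, 4, 5, 8, 9, 13, 16, 10, 11, 12, 7, 14, 15, 17, 6]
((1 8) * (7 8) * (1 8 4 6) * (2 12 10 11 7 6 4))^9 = (1 6)(2 7 11 10 12)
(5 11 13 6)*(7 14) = (5 11 13 6)(7 14) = [0, 1, 2, 3, 4, 11, 5, 14, 8, 9, 10, 13, 12, 6, 7]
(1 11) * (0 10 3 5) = [10, 11, 2, 5, 4, 0, 6, 7, 8, 9, 3, 1] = (0 10 3 5)(1 11)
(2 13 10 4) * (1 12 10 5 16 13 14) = (1 12 10 4 2 14)(5 16 13) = [0, 12, 14, 3, 2, 16, 6, 7, 8, 9, 4, 11, 10, 5, 1, 15, 13]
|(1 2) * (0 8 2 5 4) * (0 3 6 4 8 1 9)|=6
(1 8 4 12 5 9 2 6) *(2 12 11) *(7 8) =[0, 7, 6, 3, 11, 9, 1, 8, 4, 12, 10, 2, 5] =(1 7 8 4 11 2 6)(5 9 12)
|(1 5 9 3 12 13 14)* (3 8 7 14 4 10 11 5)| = 12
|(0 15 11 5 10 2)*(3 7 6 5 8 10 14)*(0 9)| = |(0 15 11 8 10 2 9)(3 7 6 5 14)| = 35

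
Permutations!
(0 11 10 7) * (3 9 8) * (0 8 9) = (0 11 10 7 8 3) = [11, 1, 2, 0, 4, 5, 6, 8, 3, 9, 7, 10]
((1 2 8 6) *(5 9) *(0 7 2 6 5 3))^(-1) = (0 3 9 5 8 2 7)(1 6) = ((0 7 2 8 5 9 3)(1 6))^(-1)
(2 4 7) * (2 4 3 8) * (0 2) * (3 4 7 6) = (0 2 4 6 3 8) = [2, 1, 4, 8, 6, 5, 3, 7, 0]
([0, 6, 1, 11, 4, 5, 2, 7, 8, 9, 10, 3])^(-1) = [0, 2, 6, 11, 4, 5, 1, 7, 8, 9, 10, 3]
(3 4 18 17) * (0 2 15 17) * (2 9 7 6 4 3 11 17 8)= (0 9 7 6 4 18)(2 15 8)(11 17)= [9, 1, 15, 3, 18, 5, 4, 6, 2, 7, 10, 17, 12, 13, 14, 8, 16, 11, 0]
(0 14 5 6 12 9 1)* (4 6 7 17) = (0 14 5 7 17 4 6 12 9 1) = [14, 0, 2, 3, 6, 7, 12, 17, 8, 1, 10, 11, 9, 13, 5, 15, 16, 4]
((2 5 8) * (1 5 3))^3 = ((1 5 8 2 3))^3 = (1 2 5 3 8)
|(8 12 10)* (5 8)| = 4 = |(5 8 12 10)|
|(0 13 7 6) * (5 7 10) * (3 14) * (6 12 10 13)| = 4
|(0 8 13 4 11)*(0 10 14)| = |(0 8 13 4 11 10 14)| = 7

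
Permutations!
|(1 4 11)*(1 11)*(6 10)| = |(11)(1 4)(6 10)| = 2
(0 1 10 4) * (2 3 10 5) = (0 1 5 2 3 10 4) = [1, 5, 3, 10, 0, 2, 6, 7, 8, 9, 4]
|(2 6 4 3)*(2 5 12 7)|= 7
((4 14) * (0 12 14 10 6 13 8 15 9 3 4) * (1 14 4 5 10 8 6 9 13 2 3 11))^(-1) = (0 14 1 11 9 10 5 3 2 6 13 15 8 4 12)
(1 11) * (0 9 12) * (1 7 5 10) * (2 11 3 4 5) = (0 9 12)(1 3 4 5 10)(2 11 7) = [9, 3, 11, 4, 5, 10, 6, 2, 8, 12, 1, 7, 0]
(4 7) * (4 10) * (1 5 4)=(1 5 4 7 10)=[0, 5, 2, 3, 7, 4, 6, 10, 8, 9, 1]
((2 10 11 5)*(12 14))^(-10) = ((2 10 11 5)(12 14))^(-10) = (14)(2 11)(5 10)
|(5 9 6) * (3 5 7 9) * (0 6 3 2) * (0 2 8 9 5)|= |(0 6 7 5 8 9 3)|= 7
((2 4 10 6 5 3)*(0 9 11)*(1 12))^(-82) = (12)(0 11 9)(2 10 5)(3 4 6)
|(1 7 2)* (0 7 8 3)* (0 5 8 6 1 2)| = |(0 7)(1 6)(3 5 8)| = 6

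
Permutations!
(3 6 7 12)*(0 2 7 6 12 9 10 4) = [2, 1, 7, 12, 0, 5, 6, 9, 8, 10, 4, 11, 3] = (0 2 7 9 10 4)(3 12)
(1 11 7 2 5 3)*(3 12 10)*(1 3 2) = (1 11 7)(2 5 12 10) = [0, 11, 5, 3, 4, 12, 6, 1, 8, 9, 2, 7, 10]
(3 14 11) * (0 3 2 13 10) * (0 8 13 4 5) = (0 3 14 11 2 4 5)(8 13 10) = [3, 1, 4, 14, 5, 0, 6, 7, 13, 9, 8, 2, 12, 10, 11]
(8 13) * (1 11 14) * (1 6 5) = (1 11 14 6 5)(8 13) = [0, 11, 2, 3, 4, 1, 5, 7, 13, 9, 10, 14, 12, 8, 6]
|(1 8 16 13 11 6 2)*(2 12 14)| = 9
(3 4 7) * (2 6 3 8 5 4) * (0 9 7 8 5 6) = [9, 1, 0, 2, 8, 4, 3, 5, 6, 7] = (0 9 7 5 4 8 6 3 2)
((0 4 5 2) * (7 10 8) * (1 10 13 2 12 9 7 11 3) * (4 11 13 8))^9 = ((0 11 3 1 10 4 5 12 9 7 8 13 2))^9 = (0 7 4 11 8 5 3 13 12 1 2 9 10)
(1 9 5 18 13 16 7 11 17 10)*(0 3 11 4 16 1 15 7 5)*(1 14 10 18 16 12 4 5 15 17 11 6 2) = (0 3 6 2 1 9)(4 12)(5 16 15 7)(10 17 18 13 14) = [3, 9, 1, 6, 12, 16, 2, 5, 8, 0, 17, 11, 4, 14, 10, 7, 15, 18, 13]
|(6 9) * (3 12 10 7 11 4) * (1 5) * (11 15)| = 14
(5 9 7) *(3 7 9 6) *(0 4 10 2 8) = (0 4 10 2 8)(3 7 5 6) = [4, 1, 8, 7, 10, 6, 3, 5, 0, 9, 2]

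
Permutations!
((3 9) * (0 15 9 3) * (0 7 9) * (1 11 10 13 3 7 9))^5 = ((0 15)(1 11 10 13 3 7))^5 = (0 15)(1 7 3 13 10 11)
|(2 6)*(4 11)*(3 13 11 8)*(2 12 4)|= 8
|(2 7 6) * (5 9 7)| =5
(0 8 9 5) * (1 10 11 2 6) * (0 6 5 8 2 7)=(0 2 5 6 1 10 11 7)(8 9)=[2, 10, 5, 3, 4, 6, 1, 0, 9, 8, 11, 7]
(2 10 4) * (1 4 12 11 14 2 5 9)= (1 4 5 9)(2 10 12 11 14)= [0, 4, 10, 3, 5, 9, 6, 7, 8, 1, 12, 14, 11, 13, 2]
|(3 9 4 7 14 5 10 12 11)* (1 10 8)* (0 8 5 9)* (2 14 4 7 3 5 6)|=14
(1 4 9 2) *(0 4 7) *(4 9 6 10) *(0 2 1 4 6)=(0 9 1 7 2 4)(6 10)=[9, 7, 4, 3, 0, 5, 10, 2, 8, 1, 6]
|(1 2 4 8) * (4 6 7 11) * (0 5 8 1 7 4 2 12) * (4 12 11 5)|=21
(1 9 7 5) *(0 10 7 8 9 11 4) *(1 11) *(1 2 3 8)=(0 10 7 5 11 4)(1 2 3 8 9)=[10, 2, 3, 8, 0, 11, 6, 5, 9, 1, 7, 4]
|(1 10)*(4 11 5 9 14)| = 10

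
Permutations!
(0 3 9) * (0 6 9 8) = (0 3 8)(6 9) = [3, 1, 2, 8, 4, 5, 9, 7, 0, 6]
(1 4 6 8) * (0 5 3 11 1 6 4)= [5, 0, 2, 11, 4, 3, 8, 7, 6, 9, 10, 1]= (0 5 3 11 1)(6 8)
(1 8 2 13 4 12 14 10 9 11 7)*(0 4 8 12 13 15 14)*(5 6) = [4, 12, 15, 3, 13, 6, 5, 1, 2, 11, 9, 7, 0, 8, 10, 14] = (0 4 13 8 2 15 14 10 9 11 7 1 12)(5 6)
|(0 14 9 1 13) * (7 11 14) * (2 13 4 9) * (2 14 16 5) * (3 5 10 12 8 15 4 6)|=16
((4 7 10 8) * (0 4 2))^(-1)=(0 2 8 10 7 4)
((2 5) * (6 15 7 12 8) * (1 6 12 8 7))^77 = (1 15 6)(2 5)(7 12 8)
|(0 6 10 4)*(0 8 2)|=6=|(0 6 10 4 8 2)|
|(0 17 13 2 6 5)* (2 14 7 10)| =|(0 17 13 14 7 10 2 6 5)| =9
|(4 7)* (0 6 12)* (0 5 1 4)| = |(0 6 12 5 1 4 7)| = 7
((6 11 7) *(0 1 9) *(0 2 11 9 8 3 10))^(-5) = (11)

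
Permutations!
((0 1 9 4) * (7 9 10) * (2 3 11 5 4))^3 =(0 7 3 4 10 2 5 1 9 11)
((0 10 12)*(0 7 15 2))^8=((0 10 12 7 15 2))^8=(0 12 15)(2 10 7)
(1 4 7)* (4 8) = [0, 8, 2, 3, 7, 5, 6, 1, 4] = (1 8 4 7)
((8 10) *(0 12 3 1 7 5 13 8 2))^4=((0 12 3 1 7 5 13 8 10 2))^4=(0 7 10 3 13)(1 8 12 5 2)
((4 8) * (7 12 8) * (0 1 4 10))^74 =(0 12 1 8 4 10 7) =((0 1 4 7 12 8 10))^74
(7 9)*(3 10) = (3 10)(7 9) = [0, 1, 2, 10, 4, 5, 6, 9, 8, 7, 3]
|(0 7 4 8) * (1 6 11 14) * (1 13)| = |(0 7 4 8)(1 6 11 14 13)| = 20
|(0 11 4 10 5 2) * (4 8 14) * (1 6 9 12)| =8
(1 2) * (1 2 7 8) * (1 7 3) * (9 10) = (1 3)(7 8)(9 10) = [0, 3, 2, 1, 4, 5, 6, 8, 7, 10, 9]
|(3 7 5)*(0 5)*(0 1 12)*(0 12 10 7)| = 3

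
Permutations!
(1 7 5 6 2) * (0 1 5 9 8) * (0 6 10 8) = (0 1 7 9)(2 5 10 8 6) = [1, 7, 5, 3, 4, 10, 2, 9, 6, 0, 8]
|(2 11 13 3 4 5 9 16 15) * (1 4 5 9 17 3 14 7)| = |(1 4 9 16 15 2 11 13 14 7)(3 5 17)| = 30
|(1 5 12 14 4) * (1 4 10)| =5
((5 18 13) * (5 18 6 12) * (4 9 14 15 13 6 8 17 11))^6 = ((4 9 14 15 13 18 6 12 5 8 17 11))^6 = (4 6)(5 14)(8 15)(9 12)(11 18)(13 17)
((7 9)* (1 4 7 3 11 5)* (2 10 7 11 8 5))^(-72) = ((1 4 11 2 10 7 9 3 8 5))^(-72) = (1 8 9 10 11)(2 4 5 3 7)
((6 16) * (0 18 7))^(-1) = (0 7 18)(6 16)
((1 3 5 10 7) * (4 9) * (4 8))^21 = ((1 3 5 10 7)(4 9 8))^21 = (1 3 5 10 7)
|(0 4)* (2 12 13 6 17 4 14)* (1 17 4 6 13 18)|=|(0 14 2 12 18 1 17 6 4)|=9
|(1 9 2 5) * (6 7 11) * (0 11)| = |(0 11 6 7)(1 9 2 5)| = 4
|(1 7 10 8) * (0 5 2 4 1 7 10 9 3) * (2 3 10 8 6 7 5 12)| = |(0 12 2 4 1 8 5 3)(6 7 9 10)| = 8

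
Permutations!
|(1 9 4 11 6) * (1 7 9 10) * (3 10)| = |(1 3 10)(4 11 6 7 9)| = 15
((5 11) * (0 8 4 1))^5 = (0 8 4 1)(5 11)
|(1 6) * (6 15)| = |(1 15 6)| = 3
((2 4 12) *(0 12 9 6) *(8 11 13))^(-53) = ((0 12 2 4 9 6)(8 11 13))^(-53) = (0 12 2 4 9 6)(8 11 13)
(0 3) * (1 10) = (0 3)(1 10) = [3, 10, 2, 0, 4, 5, 6, 7, 8, 9, 1]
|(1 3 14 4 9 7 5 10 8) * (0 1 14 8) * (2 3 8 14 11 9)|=|(0 1 8 11 9 7 5 10)(2 3 14 4)|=8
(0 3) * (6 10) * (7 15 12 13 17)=(0 3)(6 10)(7 15 12 13 17)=[3, 1, 2, 0, 4, 5, 10, 15, 8, 9, 6, 11, 13, 17, 14, 12, 16, 7]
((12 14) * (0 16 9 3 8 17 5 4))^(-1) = ((0 16 9 3 8 17 5 4)(12 14))^(-1) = (0 4 5 17 8 3 9 16)(12 14)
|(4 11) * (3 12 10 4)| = |(3 12 10 4 11)| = 5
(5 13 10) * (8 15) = [0, 1, 2, 3, 4, 13, 6, 7, 15, 9, 5, 11, 12, 10, 14, 8] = (5 13 10)(8 15)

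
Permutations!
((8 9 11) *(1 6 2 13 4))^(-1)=((1 6 2 13 4)(8 9 11))^(-1)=(1 4 13 2 6)(8 11 9)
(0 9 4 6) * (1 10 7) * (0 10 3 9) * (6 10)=(1 3 9 4 10 7)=[0, 3, 2, 9, 10, 5, 6, 1, 8, 4, 7]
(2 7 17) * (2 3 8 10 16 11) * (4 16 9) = (2 7 17 3 8 10 9 4 16 11) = [0, 1, 7, 8, 16, 5, 6, 17, 10, 4, 9, 2, 12, 13, 14, 15, 11, 3]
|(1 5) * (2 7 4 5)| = |(1 2 7 4 5)| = 5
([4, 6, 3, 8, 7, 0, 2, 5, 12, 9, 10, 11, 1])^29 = (0 4 7 5)(1 12 8 3 2 6)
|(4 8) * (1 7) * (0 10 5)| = 6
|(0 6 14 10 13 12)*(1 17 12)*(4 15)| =8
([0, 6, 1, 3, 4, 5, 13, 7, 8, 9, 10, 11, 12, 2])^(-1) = [0, 2, 13, 3, 4, 5, 1, 7, 8, 9, 10, 11, 12, 6]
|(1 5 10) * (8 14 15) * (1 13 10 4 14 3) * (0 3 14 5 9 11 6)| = |(0 3 1 9 11 6)(4 5)(8 14 15)(10 13)| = 6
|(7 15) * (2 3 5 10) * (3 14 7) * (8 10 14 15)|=8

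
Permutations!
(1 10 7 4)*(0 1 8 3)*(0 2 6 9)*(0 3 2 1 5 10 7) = (0 5 10)(1 7 4 8 2 6 9 3) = [5, 7, 6, 1, 8, 10, 9, 4, 2, 3, 0]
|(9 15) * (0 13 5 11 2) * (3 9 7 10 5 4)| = |(0 13 4 3 9 15 7 10 5 11 2)| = 11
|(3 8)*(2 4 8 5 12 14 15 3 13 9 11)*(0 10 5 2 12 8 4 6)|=|(0 10 5 8 13 9 11 12 14 15 3 2 6)|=13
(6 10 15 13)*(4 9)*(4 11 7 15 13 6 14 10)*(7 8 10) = (4 9 11 8 10 13 14 7 15 6) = [0, 1, 2, 3, 9, 5, 4, 15, 10, 11, 13, 8, 12, 14, 7, 6]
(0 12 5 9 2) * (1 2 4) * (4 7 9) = (0 12 5 4 1 2)(7 9) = [12, 2, 0, 3, 1, 4, 6, 9, 8, 7, 10, 11, 5]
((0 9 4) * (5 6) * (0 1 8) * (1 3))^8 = (0 4 1)(3 8 9)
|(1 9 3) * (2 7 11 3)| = |(1 9 2 7 11 3)| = 6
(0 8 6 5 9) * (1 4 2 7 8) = (0 1 4 2 7 8 6 5 9) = [1, 4, 7, 3, 2, 9, 5, 8, 6, 0]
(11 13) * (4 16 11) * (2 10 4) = (2 10 4 16 11 13) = [0, 1, 10, 3, 16, 5, 6, 7, 8, 9, 4, 13, 12, 2, 14, 15, 11]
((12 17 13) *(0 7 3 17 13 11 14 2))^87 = (0 17 2 3 14 7 11)(12 13) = ((0 7 3 17 11 14 2)(12 13))^87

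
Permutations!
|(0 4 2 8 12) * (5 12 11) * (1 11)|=|(0 4 2 8 1 11 5 12)|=8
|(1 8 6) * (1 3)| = |(1 8 6 3)| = 4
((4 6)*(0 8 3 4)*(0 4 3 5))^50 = ((0 8 5)(4 6))^50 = (0 5 8)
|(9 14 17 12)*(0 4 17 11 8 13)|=9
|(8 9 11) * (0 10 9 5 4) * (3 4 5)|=7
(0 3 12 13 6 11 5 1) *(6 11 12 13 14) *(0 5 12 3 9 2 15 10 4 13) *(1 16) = (0 9 2 15 10 4 13 11 12 14 6 3)(1 5 16) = [9, 5, 15, 0, 13, 16, 3, 7, 8, 2, 4, 12, 14, 11, 6, 10, 1]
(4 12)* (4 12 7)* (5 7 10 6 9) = (12)(4 10 6 9 5 7) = [0, 1, 2, 3, 10, 7, 9, 4, 8, 5, 6, 11, 12]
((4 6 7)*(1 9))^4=((1 9)(4 6 7))^4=(9)(4 6 7)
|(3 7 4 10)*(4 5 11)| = |(3 7 5 11 4 10)| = 6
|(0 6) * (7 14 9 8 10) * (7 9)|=6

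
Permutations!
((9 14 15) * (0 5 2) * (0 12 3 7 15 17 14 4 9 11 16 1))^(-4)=((0 5 2 12 3 7 15 11 16 1)(4 9)(14 17))^(-4)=(17)(0 15 2 16 3)(1 7 5 11 12)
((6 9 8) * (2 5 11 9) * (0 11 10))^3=(0 8 5 11 6 10 9 2)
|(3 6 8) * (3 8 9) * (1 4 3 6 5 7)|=|(1 4 3 5 7)(6 9)|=10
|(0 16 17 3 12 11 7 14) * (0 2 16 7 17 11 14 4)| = 21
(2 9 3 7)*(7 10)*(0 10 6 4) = (0 10 7 2 9 3 6 4) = [10, 1, 9, 6, 0, 5, 4, 2, 8, 3, 7]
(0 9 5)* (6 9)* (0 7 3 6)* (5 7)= [0, 1, 2, 6, 4, 5, 9, 3, 8, 7]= (3 6 9 7)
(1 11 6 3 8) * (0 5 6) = (0 5 6 3 8 1 11) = [5, 11, 2, 8, 4, 6, 3, 7, 1, 9, 10, 0]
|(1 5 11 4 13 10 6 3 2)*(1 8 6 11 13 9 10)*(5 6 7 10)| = 12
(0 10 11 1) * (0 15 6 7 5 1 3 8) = (0 10 11 3 8)(1 15 6 7 5) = [10, 15, 2, 8, 4, 1, 7, 5, 0, 9, 11, 3, 12, 13, 14, 6]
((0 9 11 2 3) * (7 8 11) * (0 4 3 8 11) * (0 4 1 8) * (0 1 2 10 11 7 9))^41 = (1 8 4 3 2)(10 11)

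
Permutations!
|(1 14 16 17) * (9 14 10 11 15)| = |(1 10 11 15 9 14 16 17)| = 8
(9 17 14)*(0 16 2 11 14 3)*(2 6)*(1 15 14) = (0 16 6 2 11 1 15 14 9 17 3) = [16, 15, 11, 0, 4, 5, 2, 7, 8, 17, 10, 1, 12, 13, 9, 14, 6, 3]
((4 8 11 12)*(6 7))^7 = (4 12 11 8)(6 7)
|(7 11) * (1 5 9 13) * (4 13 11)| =|(1 5 9 11 7 4 13)| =7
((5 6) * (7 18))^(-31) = (5 6)(7 18) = ((5 6)(7 18))^(-31)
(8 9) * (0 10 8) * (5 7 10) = [5, 1, 2, 3, 4, 7, 6, 10, 9, 0, 8] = (0 5 7 10 8 9)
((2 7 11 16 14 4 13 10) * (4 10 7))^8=(16)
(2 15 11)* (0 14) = (0 14)(2 15 11) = [14, 1, 15, 3, 4, 5, 6, 7, 8, 9, 10, 2, 12, 13, 0, 11]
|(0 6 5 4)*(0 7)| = 5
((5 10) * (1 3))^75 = (1 3)(5 10)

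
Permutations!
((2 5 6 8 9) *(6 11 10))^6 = ((2 5 11 10 6 8 9))^6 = (2 9 8 6 10 11 5)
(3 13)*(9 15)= (3 13)(9 15)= [0, 1, 2, 13, 4, 5, 6, 7, 8, 15, 10, 11, 12, 3, 14, 9]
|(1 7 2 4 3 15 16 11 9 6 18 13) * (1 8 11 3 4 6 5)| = |(1 7 2 6 18 13 8 11 9 5)(3 15 16)| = 30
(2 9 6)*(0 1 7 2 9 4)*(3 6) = (0 1 7 2 4)(3 6 9) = [1, 7, 4, 6, 0, 5, 9, 2, 8, 3]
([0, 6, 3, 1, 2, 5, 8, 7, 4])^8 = [0, 8, 1, 6, 3, 5, 4, 7, 2]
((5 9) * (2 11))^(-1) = (2 11)(5 9)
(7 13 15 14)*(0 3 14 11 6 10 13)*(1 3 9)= [9, 3, 2, 14, 4, 5, 10, 0, 8, 1, 13, 6, 12, 15, 7, 11]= (0 9 1 3 14 7)(6 10 13 15 11)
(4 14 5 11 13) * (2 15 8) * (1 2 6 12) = (1 2 15 8 6 12)(4 14 5 11 13) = [0, 2, 15, 3, 14, 11, 12, 7, 6, 9, 10, 13, 1, 4, 5, 8]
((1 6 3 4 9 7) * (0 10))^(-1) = ((0 10)(1 6 3 4 9 7))^(-1) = (0 10)(1 7 9 4 3 6)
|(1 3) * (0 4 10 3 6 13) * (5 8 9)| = 21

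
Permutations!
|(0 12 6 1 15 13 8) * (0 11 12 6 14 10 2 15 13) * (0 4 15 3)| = 22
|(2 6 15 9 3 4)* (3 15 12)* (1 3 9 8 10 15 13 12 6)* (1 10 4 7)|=15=|(1 3 7)(2 10 15 8 4)(9 13 12)|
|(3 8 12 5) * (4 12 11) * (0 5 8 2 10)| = |(0 5 3 2 10)(4 12 8 11)| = 20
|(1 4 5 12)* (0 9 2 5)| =|(0 9 2 5 12 1 4)| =7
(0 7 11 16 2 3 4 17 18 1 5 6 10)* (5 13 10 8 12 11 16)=[7, 13, 3, 4, 17, 6, 8, 16, 12, 9, 0, 5, 11, 10, 14, 15, 2, 18, 1]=(0 7 16 2 3 4 17 18 1 13 10)(5 6 8 12 11)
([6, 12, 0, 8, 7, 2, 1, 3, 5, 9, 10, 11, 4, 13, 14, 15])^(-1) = [2, 6, 5, 7, 12, 8, 0, 4, 3, 9, 10, 11, 1, 13, 14, 15]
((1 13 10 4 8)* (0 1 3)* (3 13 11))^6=(0 11)(1 3)(4 13)(8 10)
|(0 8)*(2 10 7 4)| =|(0 8)(2 10 7 4)| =4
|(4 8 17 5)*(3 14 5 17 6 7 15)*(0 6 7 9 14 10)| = 11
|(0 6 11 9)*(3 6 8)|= 6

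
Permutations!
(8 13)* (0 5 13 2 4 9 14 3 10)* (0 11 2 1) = (0 5 13 8 1)(2 4 9 14 3 10 11) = [5, 0, 4, 10, 9, 13, 6, 7, 1, 14, 11, 2, 12, 8, 3]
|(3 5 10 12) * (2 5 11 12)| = |(2 5 10)(3 11 12)| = 3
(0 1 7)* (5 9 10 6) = [1, 7, 2, 3, 4, 9, 5, 0, 8, 10, 6] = (0 1 7)(5 9 10 6)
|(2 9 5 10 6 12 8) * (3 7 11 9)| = 10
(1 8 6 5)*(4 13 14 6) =[0, 8, 2, 3, 13, 1, 5, 7, 4, 9, 10, 11, 12, 14, 6] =(1 8 4 13 14 6 5)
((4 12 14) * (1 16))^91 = (1 16)(4 12 14)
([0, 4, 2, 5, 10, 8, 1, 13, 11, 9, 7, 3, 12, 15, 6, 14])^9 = (1 4 10 7 13 15 14 6)(3 5 8 11)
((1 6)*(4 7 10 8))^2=((1 6)(4 7 10 8))^2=(4 10)(7 8)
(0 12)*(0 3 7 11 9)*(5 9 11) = (0 12 3 7 5 9) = [12, 1, 2, 7, 4, 9, 6, 5, 8, 0, 10, 11, 3]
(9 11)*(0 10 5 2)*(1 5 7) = [10, 5, 0, 3, 4, 2, 6, 1, 8, 11, 7, 9] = (0 10 7 1 5 2)(9 11)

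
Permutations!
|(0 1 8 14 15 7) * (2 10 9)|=|(0 1 8 14 15 7)(2 10 9)|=6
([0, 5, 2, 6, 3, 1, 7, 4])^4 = [0, 1, 2, 3, 4, 5, 6, 7]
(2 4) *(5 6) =[0, 1, 4, 3, 2, 6, 5] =(2 4)(5 6)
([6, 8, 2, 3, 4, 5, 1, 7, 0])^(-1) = (0 8 1 6)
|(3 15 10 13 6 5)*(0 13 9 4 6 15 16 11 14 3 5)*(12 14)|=|(0 13 15 10 9 4 6)(3 16 11 12 14)|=35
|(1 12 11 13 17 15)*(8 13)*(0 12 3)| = 9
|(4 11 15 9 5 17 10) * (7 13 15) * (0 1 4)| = |(0 1 4 11 7 13 15 9 5 17 10)| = 11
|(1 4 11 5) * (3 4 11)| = 6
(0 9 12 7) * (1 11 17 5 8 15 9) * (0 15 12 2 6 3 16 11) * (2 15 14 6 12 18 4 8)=(0 1)(2 12 7 14 6 3 16 11 17 5)(4 8 18)(9 15)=[1, 0, 12, 16, 8, 2, 3, 14, 18, 15, 10, 17, 7, 13, 6, 9, 11, 5, 4]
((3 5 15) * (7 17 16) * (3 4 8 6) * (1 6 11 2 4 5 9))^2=((1 6 3 9)(2 4 8 11)(5 15)(7 17 16))^2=(1 3)(2 8)(4 11)(6 9)(7 16 17)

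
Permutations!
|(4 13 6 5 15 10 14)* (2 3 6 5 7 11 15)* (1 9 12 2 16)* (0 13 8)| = |(0 13 5 16 1 9 12 2 3 6 7 11 15 10 14 4 8)| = 17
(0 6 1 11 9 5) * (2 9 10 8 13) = (0 6 1 11 10 8 13 2 9 5) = [6, 11, 9, 3, 4, 0, 1, 7, 13, 5, 8, 10, 12, 2]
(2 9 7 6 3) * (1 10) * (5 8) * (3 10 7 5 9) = (1 7 6 10)(2 3)(5 8 9) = [0, 7, 3, 2, 4, 8, 10, 6, 9, 5, 1]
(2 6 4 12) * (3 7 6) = (2 3 7 6 4 12) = [0, 1, 3, 7, 12, 5, 4, 6, 8, 9, 10, 11, 2]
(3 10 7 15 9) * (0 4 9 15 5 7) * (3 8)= (15)(0 4 9 8 3 10)(5 7)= [4, 1, 2, 10, 9, 7, 6, 5, 3, 8, 0, 11, 12, 13, 14, 15]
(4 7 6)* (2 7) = (2 7 6 4) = [0, 1, 7, 3, 2, 5, 4, 6]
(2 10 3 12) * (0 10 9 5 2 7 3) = [10, 1, 9, 12, 4, 2, 6, 3, 8, 5, 0, 11, 7] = (0 10)(2 9 5)(3 12 7)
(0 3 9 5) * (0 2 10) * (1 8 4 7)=(0 3 9 5 2 10)(1 8 4 7)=[3, 8, 10, 9, 7, 2, 6, 1, 4, 5, 0]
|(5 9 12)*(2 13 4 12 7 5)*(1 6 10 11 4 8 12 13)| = 9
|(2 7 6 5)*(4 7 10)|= |(2 10 4 7 6 5)|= 6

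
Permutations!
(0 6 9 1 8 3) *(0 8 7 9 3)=(0 6 3 8)(1 7 9)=[6, 7, 2, 8, 4, 5, 3, 9, 0, 1]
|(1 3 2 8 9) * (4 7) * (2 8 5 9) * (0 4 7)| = 6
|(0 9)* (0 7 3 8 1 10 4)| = |(0 9 7 3 8 1 10 4)| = 8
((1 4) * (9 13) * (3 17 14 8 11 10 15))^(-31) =(1 4)(3 11 17 10 14 15 8)(9 13)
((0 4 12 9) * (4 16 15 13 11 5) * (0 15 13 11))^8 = ((0 16 13)(4 12 9 15 11 5))^8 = (0 13 16)(4 9 11)(5 12 15)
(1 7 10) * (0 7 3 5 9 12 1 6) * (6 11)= (0 7 10 11 6)(1 3 5 9 12)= [7, 3, 2, 5, 4, 9, 0, 10, 8, 12, 11, 6, 1]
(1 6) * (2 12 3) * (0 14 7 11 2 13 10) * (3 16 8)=[14, 6, 12, 13, 4, 5, 1, 11, 3, 9, 0, 2, 16, 10, 7, 15, 8]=(0 14 7 11 2 12 16 8 3 13 10)(1 6)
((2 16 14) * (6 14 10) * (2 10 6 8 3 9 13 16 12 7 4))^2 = (2 7)(3 13 6 10)(4 12)(8 9 16 14)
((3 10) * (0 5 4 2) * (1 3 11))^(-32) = ((0 5 4 2)(1 3 10 11))^(-32) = (11)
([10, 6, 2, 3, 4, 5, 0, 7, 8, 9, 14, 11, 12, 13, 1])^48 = [1, 10, 2, 3, 4, 5, 14, 7, 8, 9, 6, 11, 12, 13, 0]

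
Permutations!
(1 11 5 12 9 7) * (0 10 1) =(0 10 1 11 5 12 9 7) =[10, 11, 2, 3, 4, 12, 6, 0, 8, 7, 1, 5, 9]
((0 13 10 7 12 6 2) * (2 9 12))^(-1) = (0 2 7 10 13)(6 12 9)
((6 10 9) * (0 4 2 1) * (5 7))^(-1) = ((0 4 2 1)(5 7)(6 10 9))^(-1) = (0 1 2 4)(5 7)(6 9 10)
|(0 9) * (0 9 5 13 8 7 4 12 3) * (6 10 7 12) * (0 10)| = |(0 5 13 8 12 3 10 7 4 6)| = 10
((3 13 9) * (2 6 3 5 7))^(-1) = ((2 6 3 13 9 5 7))^(-1) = (2 7 5 9 13 3 6)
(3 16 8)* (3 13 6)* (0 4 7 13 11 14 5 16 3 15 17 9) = [4, 1, 2, 3, 7, 16, 15, 13, 11, 0, 10, 14, 12, 6, 5, 17, 8, 9] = (0 4 7 13 6 15 17 9)(5 16 8 11 14)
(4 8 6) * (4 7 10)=[0, 1, 2, 3, 8, 5, 7, 10, 6, 9, 4]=(4 8 6 7 10)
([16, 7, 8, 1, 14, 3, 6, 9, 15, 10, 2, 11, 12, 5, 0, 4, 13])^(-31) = [15, 13, 7, 16, 2, 0, 6, 5, 9, 3, 1, 11, 12, 14, 8, 10, 4]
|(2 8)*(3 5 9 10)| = 4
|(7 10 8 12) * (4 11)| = 4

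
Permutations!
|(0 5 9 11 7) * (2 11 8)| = 7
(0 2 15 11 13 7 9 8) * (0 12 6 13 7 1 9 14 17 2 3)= [3, 9, 15, 0, 4, 5, 13, 14, 12, 8, 10, 7, 6, 1, 17, 11, 16, 2]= (0 3)(1 9 8 12 6 13)(2 15 11 7 14 17)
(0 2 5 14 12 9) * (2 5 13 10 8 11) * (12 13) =(0 5 14 13 10 8 11 2 12 9) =[5, 1, 12, 3, 4, 14, 6, 7, 11, 0, 8, 2, 9, 10, 13]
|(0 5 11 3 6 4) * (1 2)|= 6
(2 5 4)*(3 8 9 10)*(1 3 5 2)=(1 3 8 9 10 5 4)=[0, 3, 2, 8, 1, 4, 6, 7, 9, 10, 5]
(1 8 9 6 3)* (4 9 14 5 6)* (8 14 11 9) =[0, 14, 2, 1, 8, 6, 3, 7, 11, 4, 10, 9, 12, 13, 5] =(1 14 5 6 3)(4 8 11 9)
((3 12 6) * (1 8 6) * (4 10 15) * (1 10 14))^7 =(1 4 10 3 8 14 15 12 6)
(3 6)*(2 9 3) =(2 9 3 6) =[0, 1, 9, 6, 4, 5, 2, 7, 8, 3]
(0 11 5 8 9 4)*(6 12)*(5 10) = (0 11 10 5 8 9 4)(6 12) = [11, 1, 2, 3, 0, 8, 12, 7, 9, 4, 5, 10, 6]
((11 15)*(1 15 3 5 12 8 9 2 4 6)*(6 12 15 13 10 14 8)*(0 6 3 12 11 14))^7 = ((0 6 1 13 10)(2 4 11 12 3 5 15 14 8 9))^7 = (0 1 10 6 13)(2 14 3 4 8 5 11 9 15 12)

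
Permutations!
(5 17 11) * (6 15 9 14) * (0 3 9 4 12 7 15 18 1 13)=[3, 13, 2, 9, 12, 17, 18, 15, 8, 14, 10, 5, 7, 0, 6, 4, 16, 11, 1]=(0 3 9 14 6 18 1 13)(4 12 7 15)(5 17 11)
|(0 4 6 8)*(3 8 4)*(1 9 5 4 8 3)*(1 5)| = 10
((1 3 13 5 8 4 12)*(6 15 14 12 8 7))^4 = (1 7 12 5 14 13 15 3 6)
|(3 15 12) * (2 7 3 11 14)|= 7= |(2 7 3 15 12 11 14)|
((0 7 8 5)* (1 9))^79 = ((0 7 8 5)(1 9))^79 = (0 5 8 7)(1 9)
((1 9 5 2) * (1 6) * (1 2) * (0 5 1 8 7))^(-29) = (0 7 8 5)(1 9)(2 6)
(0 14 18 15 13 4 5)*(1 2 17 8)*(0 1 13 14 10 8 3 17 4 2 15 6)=(0 10 8 13 2 4 5 1 15 14 18 6)(3 17)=[10, 15, 4, 17, 5, 1, 0, 7, 13, 9, 8, 11, 12, 2, 18, 14, 16, 3, 6]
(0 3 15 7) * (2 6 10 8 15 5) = (0 3 5 2 6 10 8 15 7) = [3, 1, 6, 5, 4, 2, 10, 0, 15, 9, 8, 11, 12, 13, 14, 7]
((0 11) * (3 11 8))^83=((0 8 3 11))^83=(0 11 3 8)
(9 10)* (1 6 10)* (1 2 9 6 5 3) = [0, 5, 9, 1, 4, 3, 10, 7, 8, 2, 6] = (1 5 3)(2 9)(6 10)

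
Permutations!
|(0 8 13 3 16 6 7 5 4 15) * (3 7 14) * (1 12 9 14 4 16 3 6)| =|(0 8 13 7 5 16 1 12 9 14 6 4 15)| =13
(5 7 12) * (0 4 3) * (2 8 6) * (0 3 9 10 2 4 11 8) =(0 11 8 6 4 9 10 2)(5 7 12) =[11, 1, 0, 3, 9, 7, 4, 12, 6, 10, 2, 8, 5]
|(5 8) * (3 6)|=|(3 6)(5 8)|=2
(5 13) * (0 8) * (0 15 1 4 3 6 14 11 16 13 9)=(0 8 15 1 4 3 6 14 11 16 13 5 9)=[8, 4, 2, 6, 3, 9, 14, 7, 15, 0, 10, 16, 12, 5, 11, 1, 13]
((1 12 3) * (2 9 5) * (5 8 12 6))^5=((1 6 5 2 9 8 12 3))^5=(1 8 5 3 9 6 12 2)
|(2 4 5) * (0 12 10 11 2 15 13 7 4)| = 5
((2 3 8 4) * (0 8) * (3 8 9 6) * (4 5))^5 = ((0 9 6 3)(2 8 5 4))^5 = (0 9 6 3)(2 8 5 4)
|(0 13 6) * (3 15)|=|(0 13 6)(3 15)|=6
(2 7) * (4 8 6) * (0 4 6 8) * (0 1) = (8)(0 4 1)(2 7) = [4, 0, 7, 3, 1, 5, 6, 2, 8]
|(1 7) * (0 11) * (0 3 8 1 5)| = |(0 11 3 8 1 7 5)| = 7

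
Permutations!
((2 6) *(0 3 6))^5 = (0 3 6 2)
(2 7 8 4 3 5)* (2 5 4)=(2 7 8)(3 4)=[0, 1, 7, 4, 3, 5, 6, 8, 2]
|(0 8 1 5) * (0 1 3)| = |(0 8 3)(1 5)| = 6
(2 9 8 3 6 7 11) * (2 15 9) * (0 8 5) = (0 8 3 6 7 11 15 9 5) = [8, 1, 2, 6, 4, 0, 7, 11, 3, 5, 10, 15, 12, 13, 14, 9]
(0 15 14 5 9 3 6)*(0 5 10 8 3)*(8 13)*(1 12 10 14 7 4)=(0 15 7 4 1 12 10 13 8 3 6 5 9)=[15, 12, 2, 6, 1, 9, 5, 4, 3, 0, 13, 11, 10, 8, 14, 7]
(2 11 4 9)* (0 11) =(0 11 4 9 2) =[11, 1, 0, 3, 9, 5, 6, 7, 8, 2, 10, 4]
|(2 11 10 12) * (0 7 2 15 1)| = |(0 7 2 11 10 12 15 1)| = 8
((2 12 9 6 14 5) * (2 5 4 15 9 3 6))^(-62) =((2 12 3 6 14 4 15 9))^(-62) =(2 3 14 15)(4 9 12 6)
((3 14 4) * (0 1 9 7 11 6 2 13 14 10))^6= (0 2)(1 13)(3 11)(4 7)(6 10)(9 14)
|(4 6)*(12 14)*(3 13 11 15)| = 4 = |(3 13 11 15)(4 6)(12 14)|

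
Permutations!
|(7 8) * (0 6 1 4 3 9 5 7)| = |(0 6 1 4 3 9 5 7 8)| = 9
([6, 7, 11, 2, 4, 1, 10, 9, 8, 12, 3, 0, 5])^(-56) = (0 2 10)(1 5 12 9 7)(3 6 11)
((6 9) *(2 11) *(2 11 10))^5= ((11)(2 10)(6 9))^5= (11)(2 10)(6 9)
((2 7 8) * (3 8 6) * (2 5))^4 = (2 8 6)(3 7 5)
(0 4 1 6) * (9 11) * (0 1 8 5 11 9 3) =(0 4 8 5 11 3)(1 6) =[4, 6, 2, 0, 8, 11, 1, 7, 5, 9, 10, 3]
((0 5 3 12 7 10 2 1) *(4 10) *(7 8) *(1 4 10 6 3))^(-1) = (0 1 5)(2 10 7 8 12 3 6 4)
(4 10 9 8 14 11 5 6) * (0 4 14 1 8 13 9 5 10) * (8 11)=[4, 11, 2, 3, 0, 6, 14, 7, 1, 13, 5, 10, 12, 9, 8]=(0 4)(1 11 10 5 6 14 8)(9 13)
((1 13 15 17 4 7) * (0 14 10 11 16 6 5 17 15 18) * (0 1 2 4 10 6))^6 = ((0 14 6 5 17 10 11 16)(1 13 18)(2 4 7))^6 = (18)(0 11 17 6)(5 14 16 10)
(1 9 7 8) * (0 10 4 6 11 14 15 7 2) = [10, 9, 0, 3, 6, 5, 11, 8, 1, 2, 4, 14, 12, 13, 15, 7] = (0 10 4 6 11 14 15 7 8 1 9 2)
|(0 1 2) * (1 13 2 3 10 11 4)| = 15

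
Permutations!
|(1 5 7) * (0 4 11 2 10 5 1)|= |(0 4 11 2 10 5 7)|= 7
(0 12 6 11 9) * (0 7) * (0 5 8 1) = (0 12 6 11 9 7 5 8 1) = [12, 0, 2, 3, 4, 8, 11, 5, 1, 7, 10, 9, 6]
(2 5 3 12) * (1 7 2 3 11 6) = (1 7 2 5 11 6)(3 12) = [0, 7, 5, 12, 4, 11, 1, 2, 8, 9, 10, 6, 3]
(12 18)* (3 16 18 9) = (3 16 18 12 9) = [0, 1, 2, 16, 4, 5, 6, 7, 8, 3, 10, 11, 9, 13, 14, 15, 18, 17, 12]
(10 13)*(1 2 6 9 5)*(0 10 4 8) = (0 10 13 4 8)(1 2 6 9 5) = [10, 2, 6, 3, 8, 1, 9, 7, 0, 5, 13, 11, 12, 4]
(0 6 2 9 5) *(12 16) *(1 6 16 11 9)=(0 16 12 11 9 5)(1 6 2)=[16, 6, 1, 3, 4, 0, 2, 7, 8, 5, 10, 9, 11, 13, 14, 15, 12]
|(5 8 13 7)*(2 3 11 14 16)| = |(2 3 11 14 16)(5 8 13 7)| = 20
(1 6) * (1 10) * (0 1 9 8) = (0 1 6 10 9 8) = [1, 6, 2, 3, 4, 5, 10, 7, 0, 8, 9]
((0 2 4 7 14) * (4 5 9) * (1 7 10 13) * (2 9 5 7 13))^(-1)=((0 9 4 10 2 7 14)(1 13))^(-1)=(0 14 7 2 10 4 9)(1 13)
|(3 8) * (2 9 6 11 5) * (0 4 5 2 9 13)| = 8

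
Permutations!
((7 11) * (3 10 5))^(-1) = ((3 10 5)(7 11))^(-1) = (3 5 10)(7 11)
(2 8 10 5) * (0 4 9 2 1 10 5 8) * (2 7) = (0 4 9 7 2)(1 10 8 5) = [4, 10, 0, 3, 9, 1, 6, 2, 5, 7, 8]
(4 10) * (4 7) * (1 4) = (1 4 10 7) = [0, 4, 2, 3, 10, 5, 6, 1, 8, 9, 7]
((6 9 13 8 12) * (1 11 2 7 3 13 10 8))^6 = (13)(6 9 10 8 12)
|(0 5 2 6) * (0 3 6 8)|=|(0 5 2 8)(3 6)|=4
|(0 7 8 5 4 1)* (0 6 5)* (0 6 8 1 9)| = 8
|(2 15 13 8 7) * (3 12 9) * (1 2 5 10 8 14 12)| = 8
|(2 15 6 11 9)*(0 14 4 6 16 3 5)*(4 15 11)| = 6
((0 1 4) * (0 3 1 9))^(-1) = (0 9)(1 3 4)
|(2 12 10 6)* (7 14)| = 4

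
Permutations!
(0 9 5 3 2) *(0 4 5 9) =(9)(2 4 5 3) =[0, 1, 4, 2, 5, 3, 6, 7, 8, 9]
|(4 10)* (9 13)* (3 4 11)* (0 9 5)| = 4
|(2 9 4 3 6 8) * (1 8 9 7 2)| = 4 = |(1 8)(2 7)(3 6 9 4)|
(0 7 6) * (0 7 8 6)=[8, 1, 2, 3, 4, 5, 7, 0, 6]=(0 8 6 7)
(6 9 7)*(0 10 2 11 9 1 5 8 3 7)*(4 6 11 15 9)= (0 10 2 15 9)(1 5 8 3 7 11 4 6)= [10, 5, 15, 7, 6, 8, 1, 11, 3, 0, 2, 4, 12, 13, 14, 9]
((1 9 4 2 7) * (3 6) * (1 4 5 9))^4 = ((2 7 4)(3 6)(5 9))^4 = (9)(2 7 4)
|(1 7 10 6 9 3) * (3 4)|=|(1 7 10 6 9 4 3)|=7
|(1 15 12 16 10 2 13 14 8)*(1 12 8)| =|(1 15 8 12 16 10 2 13 14)| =9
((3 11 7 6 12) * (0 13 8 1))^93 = ((0 13 8 1)(3 11 7 6 12))^93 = (0 13 8 1)(3 6 11 12 7)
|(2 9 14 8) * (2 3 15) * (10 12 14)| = 8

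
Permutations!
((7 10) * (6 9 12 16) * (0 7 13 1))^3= (0 13 7 1 10)(6 16 12 9)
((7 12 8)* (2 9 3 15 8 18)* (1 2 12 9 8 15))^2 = ((1 2 8 7 9 3)(12 18))^2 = (18)(1 8 9)(2 7 3)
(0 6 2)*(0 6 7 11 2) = (0 7 11 2 6) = [7, 1, 6, 3, 4, 5, 0, 11, 8, 9, 10, 2]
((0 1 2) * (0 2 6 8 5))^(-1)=(0 5 8 6 1)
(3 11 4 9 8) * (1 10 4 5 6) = [0, 10, 2, 11, 9, 6, 1, 7, 3, 8, 4, 5] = (1 10 4 9 8 3 11 5 6)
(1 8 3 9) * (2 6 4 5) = (1 8 3 9)(2 6 4 5) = [0, 8, 6, 9, 5, 2, 4, 7, 3, 1]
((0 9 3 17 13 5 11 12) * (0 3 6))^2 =(0 6 9)(3 13 11)(5 12 17)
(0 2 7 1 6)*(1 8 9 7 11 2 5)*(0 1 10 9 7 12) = [5, 6, 11, 3, 4, 10, 1, 8, 7, 12, 9, 2, 0] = (0 5 10 9 12)(1 6)(2 11)(7 8)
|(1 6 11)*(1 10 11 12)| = 6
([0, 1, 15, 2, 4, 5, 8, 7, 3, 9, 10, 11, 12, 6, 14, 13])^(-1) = [0, 1, 3, 8, 4, 5, 13, 7, 6, 9, 10, 11, 12, 15, 14, 2]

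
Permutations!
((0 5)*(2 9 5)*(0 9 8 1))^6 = (9)(0 8)(1 2)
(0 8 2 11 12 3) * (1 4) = (0 8 2 11 12 3)(1 4) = [8, 4, 11, 0, 1, 5, 6, 7, 2, 9, 10, 12, 3]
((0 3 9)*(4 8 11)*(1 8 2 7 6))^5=((0 3 9)(1 8 11 4 2 7 6))^5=(0 9 3)(1 7 4 8 6 2 11)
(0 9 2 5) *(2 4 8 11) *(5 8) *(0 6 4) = (0 9)(2 8 11)(4 5 6) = [9, 1, 8, 3, 5, 6, 4, 7, 11, 0, 10, 2]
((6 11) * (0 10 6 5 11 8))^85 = (0 10 6 8)(5 11)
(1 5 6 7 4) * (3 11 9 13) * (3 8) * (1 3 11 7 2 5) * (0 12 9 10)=(0 12 9 13 8 11 10)(2 5 6)(3 7 4)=[12, 1, 5, 7, 3, 6, 2, 4, 11, 13, 0, 10, 9, 8]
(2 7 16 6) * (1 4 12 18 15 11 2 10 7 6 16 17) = [0, 4, 6, 3, 12, 5, 10, 17, 8, 9, 7, 2, 18, 13, 14, 11, 16, 1, 15] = (1 4 12 18 15 11 2 6 10 7 17)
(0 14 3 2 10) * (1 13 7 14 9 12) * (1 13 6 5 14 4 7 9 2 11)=(0 2 10)(1 6 5 14 3 11)(4 7)(9 12 13)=[2, 6, 10, 11, 7, 14, 5, 4, 8, 12, 0, 1, 13, 9, 3]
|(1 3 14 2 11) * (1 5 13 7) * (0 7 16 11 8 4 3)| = 60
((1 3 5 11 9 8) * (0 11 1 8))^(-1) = ((0 11 9)(1 3 5))^(-1) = (0 9 11)(1 5 3)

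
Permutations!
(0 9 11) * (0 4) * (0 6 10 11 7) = (0 9 7)(4 6 10 11) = [9, 1, 2, 3, 6, 5, 10, 0, 8, 7, 11, 4]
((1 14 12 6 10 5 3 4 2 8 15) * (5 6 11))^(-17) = (1 11 4 15 12 3 8 14 5 2)(6 10)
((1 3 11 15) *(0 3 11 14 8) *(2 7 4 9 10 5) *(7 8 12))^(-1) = (0 8 2 5 10 9 4 7 12 14 3)(1 15 11)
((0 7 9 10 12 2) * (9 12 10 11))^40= (12)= ((0 7 12 2)(9 11))^40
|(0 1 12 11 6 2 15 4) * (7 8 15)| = |(0 1 12 11 6 2 7 8 15 4)| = 10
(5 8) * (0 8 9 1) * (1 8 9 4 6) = [9, 0, 2, 3, 6, 4, 1, 7, 5, 8] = (0 9 8 5 4 6 1)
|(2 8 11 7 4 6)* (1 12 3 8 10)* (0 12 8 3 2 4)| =8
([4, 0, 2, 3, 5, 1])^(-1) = [1, 5, 2, 3, 0, 4]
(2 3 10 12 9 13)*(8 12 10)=(2 3 8 12 9 13)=[0, 1, 3, 8, 4, 5, 6, 7, 12, 13, 10, 11, 9, 2]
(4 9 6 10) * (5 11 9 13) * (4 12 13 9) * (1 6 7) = [0, 6, 2, 3, 9, 11, 10, 1, 8, 7, 12, 4, 13, 5] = (1 6 10 12 13 5 11 4 9 7)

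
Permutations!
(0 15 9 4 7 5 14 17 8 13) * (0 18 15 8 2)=[8, 1, 0, 3, 7, 14, 6, 5, 13, 4, 10, 11, 12, 18, 17, 9, 16, 2, 15]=(0 8 13 18 15 9 4 7 5 14 17 2)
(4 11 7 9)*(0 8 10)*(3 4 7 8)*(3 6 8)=(0 6 8 10)(3 4 11)(7 9)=[6, 1, 2, 4, 11, 5, 8, 9, 10, 7, 0, 3]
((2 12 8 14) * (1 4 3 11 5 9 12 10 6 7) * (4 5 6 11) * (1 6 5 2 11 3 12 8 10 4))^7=((1 2 4 12 10 3)(5 9 8 14 11)(6 7))^7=(1 2 4 12 10 3)(5 8 11 9 14)(6 7)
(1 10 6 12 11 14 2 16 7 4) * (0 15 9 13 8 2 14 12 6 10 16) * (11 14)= [15, 16, 0, 3, 1, 5, 6, 4, 2, 13, 10, 12, 14, 8, 11, 9, 7]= (0 15 9 13 8 2)(1 16 7 4)(11 12 14)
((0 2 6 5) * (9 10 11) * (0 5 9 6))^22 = (6 10)(9 11) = ((0 2)(6 9 10 11))^22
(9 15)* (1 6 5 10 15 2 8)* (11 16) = (1 6 5 10 15 9 2 8)(11 16) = [0, 6, 8, 3, 4, 10, 5, 7, 1, 2, 15, 16, 12, 13, 14, 9, 11]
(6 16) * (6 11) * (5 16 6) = (5 16 11) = [0, 1, 2, 3, 4, 16, 6, 7, 8, 9, 10, 5, 12, 13, 14, 15, 11]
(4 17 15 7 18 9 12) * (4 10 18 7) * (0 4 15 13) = (0 4 17 13)(9 12 10 18) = [4, 1, 2, 3, 17, 5, 6, 7, 8, 12, 18, 11, 10, 0, 14, 15, 16, 13, 9]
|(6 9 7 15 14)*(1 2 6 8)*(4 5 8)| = 10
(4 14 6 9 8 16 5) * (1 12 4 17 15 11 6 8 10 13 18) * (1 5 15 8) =(1 12 4 14)(5 17 8 16 15 11 6 9 10 13 18) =[0, 12, 2, 3, 14, 17, 9, 7, 16, 10, 13, 6, 4, 18, 1, 11, 15, 8, 5]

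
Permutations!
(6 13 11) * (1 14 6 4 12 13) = (1 14 6)(4 12 13 11) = [0, 14, 2, 3, 12, 5, 1, 7, 8, 9, 10, 4, 13, 11, 6]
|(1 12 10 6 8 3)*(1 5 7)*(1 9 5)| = 6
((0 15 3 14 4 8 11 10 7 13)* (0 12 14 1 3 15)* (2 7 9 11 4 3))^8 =(15)(1 2 7 13 12 14 3)(9 10 11)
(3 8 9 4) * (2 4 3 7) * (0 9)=(0 9 3 8)(2 4 7)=[9, 1, 4, 8, 7, 5, 6, 2, 0, 3]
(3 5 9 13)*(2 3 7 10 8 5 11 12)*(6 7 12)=(2 3 11 6 7 10 8 5 9 13 12)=[0, 1, 3, 11, 4, 9, 7, 10, 5, 13, 8, 6, 2, 12]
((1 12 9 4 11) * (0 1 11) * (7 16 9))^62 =((0 1 12 7 16 9 4))^62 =(0 4 9 16 7 12 1)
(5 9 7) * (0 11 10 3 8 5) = (0 11 10 3 8 5 9 7) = [11, 1, 2, 8, 4, 9, 6, 0, 5, 7, 3, 10]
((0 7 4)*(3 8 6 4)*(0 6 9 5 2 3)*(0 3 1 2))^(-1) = ((0 7 3 8 9 5)(1 2)(4 6))^(-1) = (0 5 9 8 3 7)(1 2)(4 6)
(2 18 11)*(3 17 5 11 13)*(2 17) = (2 18 13 3)(5 11 17) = [0, 1, 18, 2, 4, 11, 6, 7, 8, 9, 10, 17, 12, 3, 14, 15, 16, 5, 13]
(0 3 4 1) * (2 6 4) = (0 3 2 6 4 1) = [3, 0, 6, 2, 1, 5, 4]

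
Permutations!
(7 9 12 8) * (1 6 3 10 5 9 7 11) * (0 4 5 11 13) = (0 4 5 9 12 8 13)(1 6 3 10 11) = [4, 6, 2, 10, 5, 9, 3, 7, 13, 12, 11, 1, 8, 0]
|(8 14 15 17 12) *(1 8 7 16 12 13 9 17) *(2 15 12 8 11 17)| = 35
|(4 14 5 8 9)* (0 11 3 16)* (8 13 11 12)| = |(0 12 8 9 4 14 5 13 11 3 16)| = 11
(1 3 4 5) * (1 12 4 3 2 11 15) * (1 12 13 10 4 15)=[0, 2, 11, 3, 5, 13, 6, 7, 8, 9, 4, 1, 15, 10, 14, 12]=(1 2 11)(4 5 13 10)(12 15)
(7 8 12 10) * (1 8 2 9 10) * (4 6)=(1 8 12)(2 9 10 7)(4 6)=[0, 8, 9, 3, 6, 5, 4, 2, 12, 10, 7, 11, 1]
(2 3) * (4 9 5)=(2 3)(4 9 5)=[0, 1, 3, 2, 9, 4, 6, 7, 8, 5]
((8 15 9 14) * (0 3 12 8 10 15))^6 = ((0 3 12 8)(9 14 10 15))^6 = (0 12)(3 8)(9 10)(14 15)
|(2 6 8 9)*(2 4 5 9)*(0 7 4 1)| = 6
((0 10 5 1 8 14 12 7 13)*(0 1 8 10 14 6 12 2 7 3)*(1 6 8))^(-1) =(0 3 12 6 13 7 2 14)(1 5 10)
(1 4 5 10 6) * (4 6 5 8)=(1 6)(4 8)(5 10)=[0, 6, 2, 3, 8, 10, 1, 7, 4, 9, 5]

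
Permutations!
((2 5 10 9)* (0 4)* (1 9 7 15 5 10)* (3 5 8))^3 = ((0 4)(1 9 2 10 7 15 8 3 5))^3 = (0 4)(1 10 8)(2 15 5)(3 9 7)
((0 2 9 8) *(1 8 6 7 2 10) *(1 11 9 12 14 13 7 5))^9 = (0 10 11 9 6 5 1 8)(2 7 13 14 12)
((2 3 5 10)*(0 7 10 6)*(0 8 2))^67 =(0 7 10)(2 5 8 3 6)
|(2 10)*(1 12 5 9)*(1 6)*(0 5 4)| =|(0 5 9 6 1 12 4)(2 10)| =14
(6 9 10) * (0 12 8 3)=(0 12 8 3)(6 9 10)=[12, 1, 2, 0, 4, 5, 9, 7, 3, 10, 6, 11, 8]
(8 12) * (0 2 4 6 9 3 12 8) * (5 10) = (0 2 4 6 9 3 12)(5 10) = [2, 1, 4, 12, 6, 10, 9, 7, 8, 3, 5, 11, 0]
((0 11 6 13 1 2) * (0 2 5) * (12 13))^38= (0 12 5 6 1 11 13)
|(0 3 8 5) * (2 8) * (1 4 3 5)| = |(0 5)(1 4 3 2 8)| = 10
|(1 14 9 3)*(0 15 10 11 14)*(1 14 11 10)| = |(0 15 1)(3 14 9)| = 3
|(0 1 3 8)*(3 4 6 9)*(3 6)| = |(0 1 4 3 8)(6 9)| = 10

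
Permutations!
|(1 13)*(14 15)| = 2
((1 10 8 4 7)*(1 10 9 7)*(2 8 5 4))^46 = (1 5 7)(4 10 9)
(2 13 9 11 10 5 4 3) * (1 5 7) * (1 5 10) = [0, 10, 13, 2, 3, 4, 6, 5, 8, 11, 7, 1, 12, 9] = (1 10 7 5 4 3 2 13 9 11)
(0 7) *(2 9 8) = (0 7)(2 9 8) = [7, 1, 9, 3, 4, 5, 6, 0, 2, 8]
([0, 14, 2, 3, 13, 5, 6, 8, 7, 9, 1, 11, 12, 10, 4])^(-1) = (1 10 13 4 14)(7 8)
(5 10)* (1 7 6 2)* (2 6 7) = (1 2)(5 10) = [0, 2, 1, 3, 4, 10, 6, 7, 8, 9, 5]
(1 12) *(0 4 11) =(0 4 11)(1 12) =[4, 12, 2, 3, 11, 5, 6, 7, 8, 9, 10, 0, 1]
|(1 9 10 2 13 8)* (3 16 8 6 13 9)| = 12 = |(1 3 16 8)(2 9 10)(6 13)|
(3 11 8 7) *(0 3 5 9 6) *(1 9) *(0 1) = (0 3 11 8 7 5)(1 9 6) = [3, 9, 2, 11, 4, 0, 1, 5, 7, 6, 10, 8]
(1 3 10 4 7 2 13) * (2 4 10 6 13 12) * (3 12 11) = (1 12 2 11 3 6 13)(4 7) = [0, 12, 11, 6, 7, 5, 13, 4, 8, 9, 10, 3, 2, 1]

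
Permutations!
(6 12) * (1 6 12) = (12)(1 6) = [0, 6, 2, 3, 4, 5, 1, 7, 8, 9, 10, 11, 12]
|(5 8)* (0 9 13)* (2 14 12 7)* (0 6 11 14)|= 18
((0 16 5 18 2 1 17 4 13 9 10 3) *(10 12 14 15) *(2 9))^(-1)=(0 3 10 15 14 12 9 18 5 16)(1 2 13 4 17)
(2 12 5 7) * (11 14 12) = [0, 1, 11, 3, 4, 7, 6, 2, 8, 9, 10, 14, 5, 13, 12] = (2 11 14 12 5 7)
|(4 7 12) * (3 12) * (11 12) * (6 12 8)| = |(3 11 8 6 12 4 7)| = 7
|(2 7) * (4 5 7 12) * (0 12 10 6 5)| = 15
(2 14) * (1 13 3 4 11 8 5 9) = (1 13 3 4 11 8 5 9)(2 14) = [0, 13, 14, 4, 11, 9, 6, 7, 5, 1, 10, 8, 12, 3, 2]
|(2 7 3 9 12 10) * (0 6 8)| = |(0 6 8)(2 7 3 9 12 10)| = 6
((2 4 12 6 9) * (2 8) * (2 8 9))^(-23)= (2 4 12 6)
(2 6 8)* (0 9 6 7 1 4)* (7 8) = (0 9 6 7 1 4)(2 8) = [9, 4, 8, 3, 0, 5, 7, 1, 2, 6]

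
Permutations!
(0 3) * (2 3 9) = (0 9 2 3) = [9, 1, 3, 0, 4, 5, 6, 7, 8, 2]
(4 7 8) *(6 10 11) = (4 7 8)(6 10 11) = [0, 1, 2, 3, 7, 5, 10, 8, 4, 9, 11, 6]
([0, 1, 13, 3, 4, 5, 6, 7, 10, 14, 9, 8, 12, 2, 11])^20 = (14)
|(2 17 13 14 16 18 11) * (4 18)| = 8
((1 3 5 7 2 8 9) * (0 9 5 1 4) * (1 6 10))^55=((0 9 4)(1 3 6 10)(2 8 5 7))^55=(0 9 4)(1 10 6 3)(2 7 5 8)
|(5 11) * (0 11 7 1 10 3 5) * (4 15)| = 10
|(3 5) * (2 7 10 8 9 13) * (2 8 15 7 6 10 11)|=|(2 6 10 15 7 11)(3 5)(8 9 13)|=6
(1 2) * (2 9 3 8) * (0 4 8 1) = (0 4 8 2)(1 9 3) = [4, 9, 0, 1, 8, 5, 6, 7, 2, 3]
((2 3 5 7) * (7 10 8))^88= (2 8 5)(3 7 10)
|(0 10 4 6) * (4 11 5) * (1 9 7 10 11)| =|(0 11 5 4 6)(1 9 7 10)| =20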